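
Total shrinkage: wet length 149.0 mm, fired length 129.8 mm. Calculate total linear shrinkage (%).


TS = (149.0 - 129.8) / 149.0 * 100 = 12.89%

12.89


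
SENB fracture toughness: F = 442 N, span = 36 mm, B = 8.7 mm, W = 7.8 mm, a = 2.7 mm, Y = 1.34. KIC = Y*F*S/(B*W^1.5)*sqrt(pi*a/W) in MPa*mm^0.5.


KIC = 1.34*442*36/(8.7*7.8^1.5)*sqrt(pi*2.7/7.8) = 117.32

117.32


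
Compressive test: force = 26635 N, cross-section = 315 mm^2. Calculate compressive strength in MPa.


CS = 26635 / 315 = 84.6 MPa

84.6


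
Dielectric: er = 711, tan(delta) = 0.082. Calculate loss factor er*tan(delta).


Loss = 711 * 0.082 = 58.302

58.302


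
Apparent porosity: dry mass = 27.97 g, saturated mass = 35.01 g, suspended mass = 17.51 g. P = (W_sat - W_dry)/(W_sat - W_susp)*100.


P = (35.01 - 27.97) / (35.01 - 17.51) * 100 = 7.04 / 17.5 * 100 = 40.2%

40.2


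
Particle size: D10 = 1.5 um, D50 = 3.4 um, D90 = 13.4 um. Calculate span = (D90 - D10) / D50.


Span = (13.4 - 1.5) / 3.4 = 11.9 / 3.4 = 3.5

3.5


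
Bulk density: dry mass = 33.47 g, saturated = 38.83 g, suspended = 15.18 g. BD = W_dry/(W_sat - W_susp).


BD = 33.47 / (38.83 - 15.18) = 33.47 / 23.65 = 1.415 g/cm^3

1.415


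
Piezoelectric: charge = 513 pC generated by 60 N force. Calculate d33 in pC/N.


d33 = 513 / 60 = 8.6 pC/N

8.6


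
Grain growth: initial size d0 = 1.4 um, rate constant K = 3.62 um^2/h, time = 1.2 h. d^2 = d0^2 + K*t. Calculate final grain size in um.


d^2 = 1.4^2 + 3.62*1.2 = 6.304
d = sqrt(6.304) = 2.51 um

2.51


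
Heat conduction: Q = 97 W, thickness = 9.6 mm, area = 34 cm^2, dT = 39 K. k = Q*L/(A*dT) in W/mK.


k = 97*9.6/1000/(34/10000*39) = 7.02 W/mK

7.02


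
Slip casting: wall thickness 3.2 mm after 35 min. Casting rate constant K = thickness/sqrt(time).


K = 3.2 / sqrt(35) = 3.2 / 5.9161 = 0.541 mm/min^0.5

0.541


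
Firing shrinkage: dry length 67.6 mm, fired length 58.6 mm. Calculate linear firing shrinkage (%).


FS = (67.6 - 58.6) / 67.6 * 100 = 13.31%

13.31


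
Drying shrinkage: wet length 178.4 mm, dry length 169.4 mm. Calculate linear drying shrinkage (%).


DS = (178.4 - 169.4) / 178.4 * 100 = 5.04%

5.04


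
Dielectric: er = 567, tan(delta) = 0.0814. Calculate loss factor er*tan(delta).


Loss = 567 * 0.0814 = 46.154

46.154


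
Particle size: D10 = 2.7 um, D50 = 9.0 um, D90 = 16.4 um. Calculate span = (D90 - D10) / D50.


Span = (16.4 - 2.7) / 9.0 = 13.7 / 9.0 = 1.522

1.522


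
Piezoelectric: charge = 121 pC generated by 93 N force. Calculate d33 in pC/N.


d33 = 121 / 93 = 1.3 pC/N

1.3


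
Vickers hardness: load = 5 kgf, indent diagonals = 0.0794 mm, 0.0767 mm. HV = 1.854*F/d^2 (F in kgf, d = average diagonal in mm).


d_avg = (0.0794+0.0767)/2 = 0.07805 mm
HV = 1.854*5/0.07805^2 = 1522

1522


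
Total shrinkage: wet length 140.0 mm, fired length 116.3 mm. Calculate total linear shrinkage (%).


TS = (140.0 - 116.3) / 140.0 * 100 = 16.93%

16.93


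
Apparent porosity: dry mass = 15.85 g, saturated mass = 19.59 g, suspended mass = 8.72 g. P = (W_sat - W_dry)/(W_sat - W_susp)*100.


P = (19.59 - 15.85) / (19.59 - 8.72) * 100 = 3.74 / 10.87 * 100 = 34.4%

34.4


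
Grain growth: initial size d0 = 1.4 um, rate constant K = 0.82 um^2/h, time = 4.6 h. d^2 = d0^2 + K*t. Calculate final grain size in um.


d^2 = 1.4^2 + 0.82*4.6 = 5.732
d = sqrt(5.732) = 2.39 um

2.39


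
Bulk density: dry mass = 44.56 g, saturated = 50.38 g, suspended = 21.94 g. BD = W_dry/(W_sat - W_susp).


BD = 44.56 / (50.38 - 21.94) = 44.56 / 28.44 = 1.567 g/cm^3

1.567


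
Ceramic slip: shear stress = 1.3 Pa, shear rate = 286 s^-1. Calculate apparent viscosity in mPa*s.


eta = tau/gamma * 1000 = 1.3/286 * 1000 = 4.5 mPa*s

4.5


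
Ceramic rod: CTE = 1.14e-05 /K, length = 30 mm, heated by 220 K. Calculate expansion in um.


dL = 1.14e-05 * 30 * 220 * 1000 = 75.24 um

75.24


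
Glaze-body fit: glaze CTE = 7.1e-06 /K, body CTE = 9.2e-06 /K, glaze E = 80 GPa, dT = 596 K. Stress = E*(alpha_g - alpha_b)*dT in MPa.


Stress = 80*1000*(7.1e-06 - 9.2e-06)*596 = -100.1 MPa

-100.1


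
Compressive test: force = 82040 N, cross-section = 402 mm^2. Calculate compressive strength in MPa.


CS = 82040 / 402 = 204.1 MPa

204.1


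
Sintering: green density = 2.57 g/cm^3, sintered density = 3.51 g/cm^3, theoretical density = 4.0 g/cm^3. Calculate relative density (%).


Relative = 3.51 / 4.0 * 100 = 87.8%

87.8


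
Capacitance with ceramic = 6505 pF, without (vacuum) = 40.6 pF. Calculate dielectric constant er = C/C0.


er = 6505 / 40.6 = 160.22

160.22


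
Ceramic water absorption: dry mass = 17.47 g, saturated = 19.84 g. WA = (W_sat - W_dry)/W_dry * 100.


WA = (19.84 - 17.47) / 17.47 * 100 = 13.57%

13.57


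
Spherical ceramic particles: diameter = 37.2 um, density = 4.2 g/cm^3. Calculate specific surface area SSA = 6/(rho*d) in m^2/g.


SSA = 6 / (4.2 * 37.2) = 0.038 m^2/g

0.038


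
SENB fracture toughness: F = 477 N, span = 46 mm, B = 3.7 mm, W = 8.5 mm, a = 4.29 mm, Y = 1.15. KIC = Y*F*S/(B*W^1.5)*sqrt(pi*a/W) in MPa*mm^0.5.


KIC = 1.15*477*46/(3.7*8.5^1.5)*sqrt(pi*4.29/8.5) = 346.53

346.53


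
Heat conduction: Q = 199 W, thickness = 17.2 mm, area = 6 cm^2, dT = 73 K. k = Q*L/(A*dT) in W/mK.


k = 199*17.2/1000/(6/10000*73) = 78.15 W/mK

78.15


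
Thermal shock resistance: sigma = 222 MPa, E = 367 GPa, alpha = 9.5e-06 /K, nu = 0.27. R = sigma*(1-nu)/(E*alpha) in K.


R = 222*(1-0.27)/(367*1000*9.5e-06) = 46 K

46


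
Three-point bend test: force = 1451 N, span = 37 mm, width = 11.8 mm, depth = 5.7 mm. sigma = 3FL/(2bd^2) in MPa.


sigma = 3*1451*37/(2*11.8*5.7^2) = 210.1 MPa

210.1


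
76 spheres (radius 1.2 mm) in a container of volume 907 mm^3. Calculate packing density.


V_sphere = 4/3*pi*1.2^3 = 7.2382 mm^3
Total V = 76*7.2382 = 550.1032 mm^3
PD = 550.1032 / 907 = 0.607

0.607


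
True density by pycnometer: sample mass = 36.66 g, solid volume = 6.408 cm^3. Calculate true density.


TD = 36.66 / 6.408 = 5.721 g/cm^3

5.721


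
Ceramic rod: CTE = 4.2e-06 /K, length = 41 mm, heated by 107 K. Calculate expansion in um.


dL = 4.2e-06 * 41 * 107 * 1000 = 18.425 um

18.425


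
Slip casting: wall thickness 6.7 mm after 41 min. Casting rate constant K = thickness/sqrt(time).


K = 6.7 / sqrt(41) = 6.7 / 6.4031 = 1.046 mm/min^0.5

1.046


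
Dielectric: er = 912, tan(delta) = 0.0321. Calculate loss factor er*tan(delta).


Loss = 912 * 0.0321 = 29.275

29.275


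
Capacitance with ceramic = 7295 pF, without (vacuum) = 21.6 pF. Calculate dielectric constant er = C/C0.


er = 7295 / 21.6 = 337.73

337.73


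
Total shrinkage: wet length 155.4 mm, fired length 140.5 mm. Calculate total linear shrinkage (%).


TS = (155.4 - 140.5) / 155.4 * 100 = 9.59%

9.59


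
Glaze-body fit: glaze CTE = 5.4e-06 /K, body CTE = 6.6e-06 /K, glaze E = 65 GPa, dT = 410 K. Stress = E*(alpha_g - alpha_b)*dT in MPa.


Stress = 65*1000*(5.4e-06 - 6.6e-06)*410 = -32.0 MPa

-32.0


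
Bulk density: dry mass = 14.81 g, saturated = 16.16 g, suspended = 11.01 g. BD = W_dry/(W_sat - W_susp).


BD = 14.81 / (16.16 - 11.01) = 14.81 / 5.15 = 2.876 g/cm^3

2.876


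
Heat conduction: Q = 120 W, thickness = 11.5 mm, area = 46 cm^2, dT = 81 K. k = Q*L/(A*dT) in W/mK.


k = 120*11.5/1000/(46/10000*81) = 3.7 W/mK

3.7


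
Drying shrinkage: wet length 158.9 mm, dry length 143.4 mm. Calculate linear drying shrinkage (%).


DS = (158.9 - 143.4) / 158.9 * 100 = 9.75%

9.75


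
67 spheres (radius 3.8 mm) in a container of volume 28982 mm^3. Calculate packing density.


V_sphere = 4/3*pi*3.8^3 = 229.8473 mm^3
Total V = 67*229.8473 = 15399.7691 mm^3
PD = 15399.7691 / 28982 = 0.531

0.531


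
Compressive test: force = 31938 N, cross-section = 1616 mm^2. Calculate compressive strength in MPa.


CS = 31938 / 1616 = 19.8 MPa

19.8


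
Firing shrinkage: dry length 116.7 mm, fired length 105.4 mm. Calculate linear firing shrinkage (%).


FS = (116.7 - 105.4) / 116.7 * 100 = 9.68%

9.68


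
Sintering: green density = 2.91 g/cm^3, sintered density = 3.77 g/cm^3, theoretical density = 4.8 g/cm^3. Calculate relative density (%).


Relative = 3.77 / 4.8 * 100 = 78.5%

78.5


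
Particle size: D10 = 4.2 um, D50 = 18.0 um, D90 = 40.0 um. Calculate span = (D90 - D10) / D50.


Span = (40.0 - 4.2) / 18.0 = 35.8 / 18.0 = 1.989

1.989


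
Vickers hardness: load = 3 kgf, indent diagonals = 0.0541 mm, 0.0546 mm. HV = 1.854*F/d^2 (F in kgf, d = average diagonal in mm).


d_avg = (0.0541+0.0546)/2 = 0.05435 mm
HV = 1.854*3/0.05435^2 = 1883

1883


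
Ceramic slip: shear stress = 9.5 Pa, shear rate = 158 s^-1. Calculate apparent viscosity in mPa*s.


eta = tau/gamma * 1000 = 9.5/158 * 1000 = 60.1 mPa*s

60.1


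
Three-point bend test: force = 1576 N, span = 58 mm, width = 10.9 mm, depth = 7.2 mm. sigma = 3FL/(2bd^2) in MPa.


sigma = 3*1576*58/(2*10.9*7.2^2) = 242.7 MPa

242.7


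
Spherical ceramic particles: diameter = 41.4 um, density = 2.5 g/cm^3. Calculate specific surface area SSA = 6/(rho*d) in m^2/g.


SSA = 6 / (2.5 * 41.4) = 0.058 m^2/g

0.058


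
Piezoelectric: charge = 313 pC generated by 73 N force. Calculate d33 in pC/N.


d33 = 313 / 73 = 4.3 pC/N

4.3


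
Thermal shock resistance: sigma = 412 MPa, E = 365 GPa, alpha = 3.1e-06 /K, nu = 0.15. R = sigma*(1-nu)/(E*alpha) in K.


R = 412*(1-0.15)/(365*1000*3.1e-06) = 310 K

310


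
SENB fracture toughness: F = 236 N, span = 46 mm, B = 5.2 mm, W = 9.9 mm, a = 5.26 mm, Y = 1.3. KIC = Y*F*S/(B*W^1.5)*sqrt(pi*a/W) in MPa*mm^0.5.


KIC = 1.3*236*46/(5.2*9.9^1.5)*sqrt(pi*5.26/9.9) = 112.57

112.57


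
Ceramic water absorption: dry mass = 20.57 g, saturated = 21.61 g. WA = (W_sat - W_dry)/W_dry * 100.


WA = (21.61 - 20.57) / 20.57 * 100 = 5.06%

5.06


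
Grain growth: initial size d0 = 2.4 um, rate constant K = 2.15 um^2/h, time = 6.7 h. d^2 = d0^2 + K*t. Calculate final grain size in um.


d^2 = 2.4^2 + 2.15*6.7 = 20.165
d = sqrt(20.165) = 4.49 um

4.49


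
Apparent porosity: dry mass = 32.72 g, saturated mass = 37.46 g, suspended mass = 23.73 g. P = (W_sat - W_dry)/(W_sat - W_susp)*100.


P = (37.46 - 32.72) / (37.46 - 23.73) * 100 = 4.74 / 13.73 * 100 = 34.5%

34.5


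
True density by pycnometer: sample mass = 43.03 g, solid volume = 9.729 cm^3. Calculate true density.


TD = 43.03 / 9.729 = 4.423 g/cm^3

4.423


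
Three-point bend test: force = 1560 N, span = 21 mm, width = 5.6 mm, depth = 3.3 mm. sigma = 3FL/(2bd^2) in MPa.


sigma = 3*1560*21/(2*5.6*3.3^2) = 805.8 MPa

805.8


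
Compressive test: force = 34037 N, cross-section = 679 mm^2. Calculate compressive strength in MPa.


CS = 34037 / 679 = 50.1 MPa

50.1


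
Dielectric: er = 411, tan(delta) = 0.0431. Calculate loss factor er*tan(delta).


Loss = 411 * 0.0431 = 17.714

17.714


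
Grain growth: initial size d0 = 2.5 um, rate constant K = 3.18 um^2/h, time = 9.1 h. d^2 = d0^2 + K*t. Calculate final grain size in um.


d^2 = 2.5^2 + 3.18*9.1 = 35.188
d = sqrt(35.188) = 5.93 um

5.93


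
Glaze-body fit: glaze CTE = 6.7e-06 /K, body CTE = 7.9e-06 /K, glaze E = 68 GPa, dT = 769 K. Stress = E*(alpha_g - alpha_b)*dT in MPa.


Stress = 68*1000*(6.7e-06 - 7.9e-06)*769 = -62.8 MPa

-62.8


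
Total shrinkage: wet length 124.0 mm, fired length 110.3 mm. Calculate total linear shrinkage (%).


TS = (124.0 - 110.3) / 124.0 * 100 = 11.05%

11.05


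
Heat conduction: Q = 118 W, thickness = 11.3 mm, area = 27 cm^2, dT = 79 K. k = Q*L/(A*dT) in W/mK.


k = 118*11.3/1000/(27/10000*79) = 6.25 W/mK

6.25


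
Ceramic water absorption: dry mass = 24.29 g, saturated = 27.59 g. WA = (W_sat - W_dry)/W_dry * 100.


WA = (27.59 - 24.29) / 24.29 * 100 = 13.59%

13.59


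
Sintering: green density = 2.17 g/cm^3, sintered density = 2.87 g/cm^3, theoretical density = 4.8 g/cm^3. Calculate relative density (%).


Relative = 2.87 / 4.8 * 100 = 59.8%

59.8


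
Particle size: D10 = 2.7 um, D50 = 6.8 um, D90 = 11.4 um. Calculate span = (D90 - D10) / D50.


Span = (11.4 - 2.7) / 6.8 = 8.7 / 6.8 = 1.279

1.279


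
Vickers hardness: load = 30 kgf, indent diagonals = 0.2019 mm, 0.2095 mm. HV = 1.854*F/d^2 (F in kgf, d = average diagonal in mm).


d_avg = (0.2019+0.2095)/2 = 0.2057 mm
HV = 1.854*30/0.2057^2 = 1315

1315


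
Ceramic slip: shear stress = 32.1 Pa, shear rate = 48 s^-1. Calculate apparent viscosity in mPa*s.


eta = tau/gamma * 1000 = 32.1/48 * 1000 = 668.8 mPa*s

668.8


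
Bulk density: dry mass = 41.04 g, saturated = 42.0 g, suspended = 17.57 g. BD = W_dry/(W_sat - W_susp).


BD = 41.04 / (42.0 - 17.57) = 41.04 / 24.43 = 1.68 g/cm^3

1.68


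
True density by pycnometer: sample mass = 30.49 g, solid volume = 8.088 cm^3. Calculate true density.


TD = 30.49 / 8.088 = 3.77 g/cm^3

3.77


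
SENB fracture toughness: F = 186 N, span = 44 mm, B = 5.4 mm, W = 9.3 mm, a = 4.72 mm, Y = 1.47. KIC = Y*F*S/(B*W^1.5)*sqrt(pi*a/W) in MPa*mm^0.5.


KIC = 1.47*186*44/(5.4*9.3^1.5)*sqrt(pi*4.72/9.3) = 99.19

99.19


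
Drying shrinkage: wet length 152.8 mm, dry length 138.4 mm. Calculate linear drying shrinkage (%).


DS = (152.8 - 138.4) / 152.8 * 100 = 9.42%

9.42


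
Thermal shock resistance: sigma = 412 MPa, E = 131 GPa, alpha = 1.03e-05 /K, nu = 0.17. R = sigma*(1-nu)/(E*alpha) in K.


R = 412*(1-0.17)/(131*1000*1.03e-05) = 253 K

253


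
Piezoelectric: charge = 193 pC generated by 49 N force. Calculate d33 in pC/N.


d33 = 193 / 49 = 3.9 pC/N

3.9


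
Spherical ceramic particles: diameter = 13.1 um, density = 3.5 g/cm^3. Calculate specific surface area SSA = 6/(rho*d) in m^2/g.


SSA = 6 / (3.5 * 13.1) = 0.131 m^2/g

0.131


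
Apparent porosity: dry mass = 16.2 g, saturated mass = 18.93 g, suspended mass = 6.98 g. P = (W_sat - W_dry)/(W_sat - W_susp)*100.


P = (18.93 - 16.2) / (18.93 - 6.98) * 100 = 2.73 / 11.95 * 100 = 22.8%

22.8


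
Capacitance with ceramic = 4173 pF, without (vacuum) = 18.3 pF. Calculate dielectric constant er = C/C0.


er = 4173 / 18.3 = 228.03

228.03


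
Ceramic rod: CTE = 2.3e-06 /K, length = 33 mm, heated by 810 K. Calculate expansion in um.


dL = 2.3e-06 * 33 * 810 * 1000 = 61.479 um

61.479


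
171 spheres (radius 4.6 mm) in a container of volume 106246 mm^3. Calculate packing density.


V_sphere = 4/3*pi*4.6^3 = 407.7201 mm^3
Total V = 171*407.7201 = 69720.1371 mm^3
PD = 69720.1371 / 106246 = 0.656

0.656


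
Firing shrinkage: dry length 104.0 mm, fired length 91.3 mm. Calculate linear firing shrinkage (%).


FS = (104.0 - 91.3) / 104.0 * 100 = 12.21%

12.21


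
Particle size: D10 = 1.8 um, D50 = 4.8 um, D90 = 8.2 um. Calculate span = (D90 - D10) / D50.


Span = (8.2 - 1.8) / 4.8 = 6.4 / 4.8 = 1.333

1.333


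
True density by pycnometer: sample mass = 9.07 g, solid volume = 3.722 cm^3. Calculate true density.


TD = 9.07 / 3.722 = 2.437 g/cm^3

2.437


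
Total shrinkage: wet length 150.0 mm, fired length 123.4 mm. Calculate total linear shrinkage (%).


TS = (150.0 - 123.4) / 150.0 * 100 = 17.73%

17.73


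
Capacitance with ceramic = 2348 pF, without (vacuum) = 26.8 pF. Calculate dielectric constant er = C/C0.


er = 2348 / 26.8 = 87.61

87.61


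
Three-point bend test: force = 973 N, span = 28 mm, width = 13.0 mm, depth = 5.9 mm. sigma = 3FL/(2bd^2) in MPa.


sigma = 3*973*28/(2*13.0*5.9^2) = 90.3 MPa

90.3


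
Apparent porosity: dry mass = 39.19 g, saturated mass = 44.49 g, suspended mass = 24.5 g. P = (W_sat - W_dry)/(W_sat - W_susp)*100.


P = (44.49 - 39.19) / (44.49 - 24.5) * 100 = 5.3 / 19.99 * 100 = 26.5%

26.5


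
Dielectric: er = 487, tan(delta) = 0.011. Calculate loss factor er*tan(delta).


Loss = 487 * 0.011 = 5.357

5.357


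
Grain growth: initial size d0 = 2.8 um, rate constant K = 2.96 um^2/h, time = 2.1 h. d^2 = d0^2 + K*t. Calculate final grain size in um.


d^2 = 2.8^2 + 2.96*2.1 = 14.056
d = sqrt(14.056) = 3.75 um

3.75


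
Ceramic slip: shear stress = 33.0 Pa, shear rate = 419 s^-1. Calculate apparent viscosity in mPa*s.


eta = tau/gamma * 1000 = 33.0/419 * 1000 = 78.8 mPa*s

78.8


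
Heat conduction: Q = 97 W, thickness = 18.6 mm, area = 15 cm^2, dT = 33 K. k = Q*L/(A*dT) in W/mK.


k = 97*18.6/1000/(15/10000*33) = 36.45 W/mK

36.45


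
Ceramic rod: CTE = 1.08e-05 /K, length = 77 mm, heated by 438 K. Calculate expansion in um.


dL = 1.08e-05 * 77 * 438 * 1000 = 364.241 um

364.241


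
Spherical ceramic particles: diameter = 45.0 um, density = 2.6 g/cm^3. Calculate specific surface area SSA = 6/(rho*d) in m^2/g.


SSA = 6 / (2.6 * 45.0) = 0.051 m^2/g

0.051


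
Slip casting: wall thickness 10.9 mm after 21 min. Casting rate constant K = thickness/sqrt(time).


K = 10.9 / sqrt(21) = 10.9 / 4.5826 = 2.379 mm/min^0.5

2.379


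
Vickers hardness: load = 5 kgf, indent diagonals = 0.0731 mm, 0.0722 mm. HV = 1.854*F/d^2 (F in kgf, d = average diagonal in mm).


d_avg = (0.0731+0.0722)/2 = 0.07265 mm
HV = 1.854*5/0.07265^2 = 1756

1756


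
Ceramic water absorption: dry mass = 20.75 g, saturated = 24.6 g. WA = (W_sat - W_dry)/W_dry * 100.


WA = (24.6 - 20.75) / 20.75 * 100 = 18.55%

18.55


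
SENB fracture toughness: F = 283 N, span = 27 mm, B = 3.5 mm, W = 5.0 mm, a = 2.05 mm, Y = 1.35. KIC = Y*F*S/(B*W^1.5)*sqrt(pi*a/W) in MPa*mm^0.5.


KIC = 1.35*283*27/(3.5*5.0^1.5)*sqrt(pi*2.05/5.0) = 299.18

299.18


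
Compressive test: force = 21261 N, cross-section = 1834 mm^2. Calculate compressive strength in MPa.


CS = 21261 / 1834 = 11.6 MPa

11.6


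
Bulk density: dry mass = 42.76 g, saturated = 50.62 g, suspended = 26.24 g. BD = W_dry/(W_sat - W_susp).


BD = 42.76 / (50.62 - 26.24) = 42.76 / 24.38 = 1.754 g/cm^3

1.754


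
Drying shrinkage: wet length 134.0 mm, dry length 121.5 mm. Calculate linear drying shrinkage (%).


DS = (134.0 - 121.5) / 134.0 * 100 = 9.33%

9.33


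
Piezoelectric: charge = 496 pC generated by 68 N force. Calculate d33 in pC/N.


d33 = 496 / 68 = 7.3 pC/N

7.3


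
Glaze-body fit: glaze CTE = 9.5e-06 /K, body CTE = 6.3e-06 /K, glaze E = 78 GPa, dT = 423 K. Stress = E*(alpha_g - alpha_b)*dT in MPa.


Stress = 78*1000*(9.5e-06 - 6.3e-06)*423 = 105.6 MPa

105.6


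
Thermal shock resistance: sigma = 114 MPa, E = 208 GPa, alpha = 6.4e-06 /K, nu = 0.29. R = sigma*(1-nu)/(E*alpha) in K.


R = 114*(1-0.29)/(208*1000*6.4e-06) = 61 K

61


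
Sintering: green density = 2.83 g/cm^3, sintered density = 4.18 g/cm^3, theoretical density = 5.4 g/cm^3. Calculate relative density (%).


Relative = 4.18 / 5.4 * 100 = 77.4%

77.4


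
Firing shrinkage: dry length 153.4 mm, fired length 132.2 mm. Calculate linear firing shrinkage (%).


FS = (153.4 - 132.2) / 153.4 * 100 = 13.82%

13.82


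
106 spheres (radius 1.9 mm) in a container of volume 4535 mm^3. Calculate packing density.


V_sphere = 4/3*pi*1.9^3 = 28.7309 mm^3
Total V = 106*28.7309 = 3045.4754 mm^3
PD = 3045.4754 / 4535 = 0.672

0.672


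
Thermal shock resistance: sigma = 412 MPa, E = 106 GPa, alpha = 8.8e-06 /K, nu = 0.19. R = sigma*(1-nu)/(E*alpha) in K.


R = 412*(1-0.19)/(106*1000*8.8e-06) = 358 K

358


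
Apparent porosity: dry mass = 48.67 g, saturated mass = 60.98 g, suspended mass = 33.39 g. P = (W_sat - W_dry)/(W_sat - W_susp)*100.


P = (60.98 - 48.67) / (60.98 - 33.39) * 100 = 12.31 / 27.59 * 100 = 44.6%

44.6


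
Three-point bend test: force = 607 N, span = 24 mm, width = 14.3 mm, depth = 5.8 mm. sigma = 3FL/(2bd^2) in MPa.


sigma = 3*607*24/(2*14.3*5.8^2) = 45.4 MPa

45.4


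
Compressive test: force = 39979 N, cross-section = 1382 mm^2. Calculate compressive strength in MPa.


CS = 39979 / 1382 = 28.9 MPa

28.9


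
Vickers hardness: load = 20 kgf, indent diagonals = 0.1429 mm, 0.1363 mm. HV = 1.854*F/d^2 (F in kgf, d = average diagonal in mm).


d_avg = (0.1429+0.1363)/2 = 0.1396 mm
HV = 1.854*20/0.1396^2 = 1903

1903


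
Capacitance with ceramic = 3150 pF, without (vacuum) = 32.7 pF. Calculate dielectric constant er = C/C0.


er = 3150 / 32.7 = 96.33

96.33


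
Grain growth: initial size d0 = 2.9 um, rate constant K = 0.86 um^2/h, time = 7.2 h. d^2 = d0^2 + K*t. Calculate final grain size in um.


d^2 = 2.9^2 + 0.86*7.2 = 14.602
d = sqrt(14.602) = 3.82 um

3.82


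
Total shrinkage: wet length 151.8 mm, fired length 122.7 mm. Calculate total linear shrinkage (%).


TS = (151.8 - 122.7) / 151.8 * 100 = 19.17%

19.17


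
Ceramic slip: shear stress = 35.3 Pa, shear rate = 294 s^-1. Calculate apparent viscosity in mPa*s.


eta = tau/gamma * 1000 = 35.3/294 * 1000 = 120.1 mPa*s

120.1


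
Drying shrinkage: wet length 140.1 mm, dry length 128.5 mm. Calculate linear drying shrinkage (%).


DS = (140.1 - 128.5) / 140.1 * 100 = 8.28%

8.28


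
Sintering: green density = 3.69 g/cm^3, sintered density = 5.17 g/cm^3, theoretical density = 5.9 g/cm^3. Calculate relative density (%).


Relative = 5.17 / 5.9 * 100 = 87.6%

87.6


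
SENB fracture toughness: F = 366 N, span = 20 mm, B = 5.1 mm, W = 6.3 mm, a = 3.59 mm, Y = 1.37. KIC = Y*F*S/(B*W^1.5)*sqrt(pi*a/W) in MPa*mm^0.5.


KIC = 1.37*366*20/(5.1*6.3^1.5)*sqrt(pi*3.59/6.3) = 166.38

166.38


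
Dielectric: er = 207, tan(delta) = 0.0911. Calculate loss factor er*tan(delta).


Loss = 207 * 0.0911 = 18.858

18.858


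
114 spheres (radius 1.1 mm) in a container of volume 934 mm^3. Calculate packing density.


V_sphere = 4/3*pi*1.1^3 = 5.5753 mm^3
Total V = 114*5.5753 = 635.5842 mm^3
PD = 635.5842 / 934 = 0.68

0.68


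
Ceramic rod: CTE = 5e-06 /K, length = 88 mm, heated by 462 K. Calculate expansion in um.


dL = 5e-06 * 88 * 462 * 1000 = 203.28 um

203.28


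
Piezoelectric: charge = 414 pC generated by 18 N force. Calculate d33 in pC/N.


d33 = 414 / 18 = 23.0 pC/N

23.0


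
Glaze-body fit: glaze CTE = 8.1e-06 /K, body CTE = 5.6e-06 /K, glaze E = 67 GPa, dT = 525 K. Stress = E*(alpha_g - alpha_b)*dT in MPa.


Stress = 67*1000*(8.1e-06 - 5.6e-06)*525 = 87.9 MPa

87.9


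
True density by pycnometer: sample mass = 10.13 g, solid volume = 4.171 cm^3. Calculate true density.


TD = 10.13 / 4.171 = 2.429 g/cm^3

2.429


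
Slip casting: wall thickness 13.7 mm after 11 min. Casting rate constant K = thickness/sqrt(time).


K = 13.7 / sqrt(11) = 13.7 / 3.3166 = 4.131 mm/min^0.5

4.131


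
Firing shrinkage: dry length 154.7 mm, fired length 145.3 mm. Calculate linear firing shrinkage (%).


FS = (154.7 - 145.3) / 154.7 * 100 = 6.08%

6.08


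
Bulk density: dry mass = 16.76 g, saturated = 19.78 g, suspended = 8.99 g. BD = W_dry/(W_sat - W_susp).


BD = 16.76 / (19.78 - 8.99) = 16.76 / 10.79 = 1.553 g/cm^3

1.553


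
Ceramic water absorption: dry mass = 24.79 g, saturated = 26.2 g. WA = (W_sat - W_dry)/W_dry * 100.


WA = (26.2 - 24.79) / 24.79 * 100 = 5.69%

5.69


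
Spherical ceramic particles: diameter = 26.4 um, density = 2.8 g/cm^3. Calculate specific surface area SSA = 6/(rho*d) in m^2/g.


SSA = 6 / (2.8 * 26.4) = 0.081 m^2/g

0.081


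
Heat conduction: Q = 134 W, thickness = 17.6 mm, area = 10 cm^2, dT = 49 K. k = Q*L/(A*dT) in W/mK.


k = 134*17.6/1000/(10/10000*49) = 48.13 W/mK

48.13


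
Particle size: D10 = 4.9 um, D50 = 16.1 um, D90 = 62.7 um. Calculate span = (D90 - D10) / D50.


Span = (62.7 - 4.9) / 16.1 = 57.8 / 16.1 = 3.59

3.59


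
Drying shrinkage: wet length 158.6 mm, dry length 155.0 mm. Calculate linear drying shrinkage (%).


DS = (158.6 - 155.0) / 158.6 * 100 = 2.27%

2.27


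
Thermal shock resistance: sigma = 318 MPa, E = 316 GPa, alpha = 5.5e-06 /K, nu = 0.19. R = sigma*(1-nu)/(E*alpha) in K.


R = 318*(1-0.19)/(316*1000*5.5e-06) = 148 K

148


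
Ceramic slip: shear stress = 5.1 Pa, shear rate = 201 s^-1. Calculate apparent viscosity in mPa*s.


eta = tau/gamma * 1000 = 5.1/201 * 1000 = 25.4 mPa*s

25.4


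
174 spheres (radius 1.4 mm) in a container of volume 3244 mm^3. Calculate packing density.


V_sphere = 4/3*pi*1.4^3 = 11.494 mm^3
Total V = 174*11.494 = 1999.956 mm^3
PD = 1999.956 / 3244 = 0.617

0.617


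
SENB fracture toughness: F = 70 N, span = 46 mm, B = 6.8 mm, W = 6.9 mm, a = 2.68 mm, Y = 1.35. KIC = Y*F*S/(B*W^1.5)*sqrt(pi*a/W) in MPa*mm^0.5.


KIC = 1.35*70*46/(6.8*6.9^1.5)*sqrt(pi*2.68/6.9) = 38.96

38.96


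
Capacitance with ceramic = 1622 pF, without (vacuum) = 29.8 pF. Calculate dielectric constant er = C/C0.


er = 1622 / 29.8 = 54.43

54.43


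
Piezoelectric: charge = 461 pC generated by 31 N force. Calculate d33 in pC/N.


d33 = 461 / 31 = 14.9 pC/N

14.9


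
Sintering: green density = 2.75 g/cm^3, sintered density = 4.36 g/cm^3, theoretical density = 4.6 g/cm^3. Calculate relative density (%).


Relative = 4.36 / 4.6 * 100 = 94.8%

94.8


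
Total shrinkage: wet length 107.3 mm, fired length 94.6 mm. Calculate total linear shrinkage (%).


TS = (107.3 - 94.6) / 107.3 * 100 = 11.84%

11.84


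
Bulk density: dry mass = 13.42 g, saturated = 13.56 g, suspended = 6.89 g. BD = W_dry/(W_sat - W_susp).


BD = 13.42 / (13.56 - 6.89) = 13.42 / 6.67 = 2.012 g/cm^3

2.012


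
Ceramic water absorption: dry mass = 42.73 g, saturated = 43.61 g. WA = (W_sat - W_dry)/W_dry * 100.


WA = (43.61 - 42.73) / 42.73 * 100 = 2.06%

2.06


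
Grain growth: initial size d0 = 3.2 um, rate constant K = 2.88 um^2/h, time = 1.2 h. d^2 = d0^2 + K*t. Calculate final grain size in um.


d^2 = 3.2^2 + 2.88*1.2 = 13.696
d = sqrt(13.696) = 3.7 um

3.7


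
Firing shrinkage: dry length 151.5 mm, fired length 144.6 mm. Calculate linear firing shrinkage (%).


FS = (151.5 - 144.6) / 151.5 * 100 = 4.55%

4.55


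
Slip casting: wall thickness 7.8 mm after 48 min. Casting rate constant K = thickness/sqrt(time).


K = 7.8 / sqrt(48) = 7.8 / 6.9282 = 1.126 mm/min^0.5

1.126


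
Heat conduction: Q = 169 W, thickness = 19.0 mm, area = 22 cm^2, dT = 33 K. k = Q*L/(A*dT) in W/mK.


k = 169*19.0/1000/(22/10000*33) = 44.23 W/mK

44.23


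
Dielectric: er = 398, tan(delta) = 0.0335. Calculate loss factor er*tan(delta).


Loss = 398 * 0.0335 = 13.333

13.333


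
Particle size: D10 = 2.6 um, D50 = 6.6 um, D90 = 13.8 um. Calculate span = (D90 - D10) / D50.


Span = (13.8 - 2.6) / 6.6 = 11.2 / 6.6 = 1.697

1.697


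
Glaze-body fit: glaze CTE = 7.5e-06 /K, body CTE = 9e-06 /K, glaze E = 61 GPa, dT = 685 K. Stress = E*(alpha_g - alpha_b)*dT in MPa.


Stress = 61*1000*(7.5e-06 - 9e-06)*685 = -62.7 MPa

-62.7


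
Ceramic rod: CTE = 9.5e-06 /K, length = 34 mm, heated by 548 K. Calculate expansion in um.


dL = 9.5e-06 * 34 * 548 * 1000 = 177.004 um

177.004


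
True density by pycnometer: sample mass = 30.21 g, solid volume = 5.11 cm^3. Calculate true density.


TD = 30.21 / 5.11 = 5.912 g/cm^3

5.912


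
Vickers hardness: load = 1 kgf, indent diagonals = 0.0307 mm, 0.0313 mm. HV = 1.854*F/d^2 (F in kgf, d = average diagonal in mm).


d_avg = (0.0307+0.0313)/2 = 0.031 mm
HV = 1.854*1/0.031^2 = 1929

1929


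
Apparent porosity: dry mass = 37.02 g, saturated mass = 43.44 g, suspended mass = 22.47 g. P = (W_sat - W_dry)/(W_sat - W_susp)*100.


P = (43.44 - 37.02) / (43.44 - 22.47) * 100 = 6.42 / 20.97 * 100 = 30.6%

30.6


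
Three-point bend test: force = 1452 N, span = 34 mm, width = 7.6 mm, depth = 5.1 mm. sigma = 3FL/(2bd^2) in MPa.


sigma = 3*1452*34/(2*7.6*5.1^2) = 374.6 MPa

374.6


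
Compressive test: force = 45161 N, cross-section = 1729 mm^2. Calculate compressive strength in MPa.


CS = 45161 / 1729 = 26.1 MPa

26.1


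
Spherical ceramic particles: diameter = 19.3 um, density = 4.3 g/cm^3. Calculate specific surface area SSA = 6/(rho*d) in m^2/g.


SSA = 6 / (4.3 * 19.3) = 0.072 m^2/g

0.072


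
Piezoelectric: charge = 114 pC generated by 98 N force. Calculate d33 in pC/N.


d33 = 114 / 98 = 1.2 pC/N

1.2


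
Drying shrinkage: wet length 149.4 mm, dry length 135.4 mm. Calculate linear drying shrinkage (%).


DS = (149.4 - 135.4) / 149.4 * 100 = 9.37%

9.37


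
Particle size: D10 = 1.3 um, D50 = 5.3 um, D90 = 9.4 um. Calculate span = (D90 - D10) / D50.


Span = (9.4 - 1.3) / 5.3 = 8.1 / 5.3 = 1.528

1.528


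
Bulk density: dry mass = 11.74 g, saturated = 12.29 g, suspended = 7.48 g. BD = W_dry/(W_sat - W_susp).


BD = 11.74 / (12.29 - 7.48) = 11.74 / 4.81 = 2.441 g/cm^3

2.441


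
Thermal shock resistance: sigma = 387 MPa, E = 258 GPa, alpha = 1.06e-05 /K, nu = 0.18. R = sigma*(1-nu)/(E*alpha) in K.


R = 387*(1-0.18)/(258*1000*1.06e-05) = 116 K

116


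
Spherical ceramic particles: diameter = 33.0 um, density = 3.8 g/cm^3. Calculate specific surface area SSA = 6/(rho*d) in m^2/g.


SSA = 6 / (3.8 * 33.0) = 0.048 m^2/g

0.048


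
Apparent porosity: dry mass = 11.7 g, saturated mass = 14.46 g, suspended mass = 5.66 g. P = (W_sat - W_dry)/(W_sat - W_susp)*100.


P = (14.46 - 11.7) / (14.46 - 5.66) * 100 = 2.76 / 8.8 * 100 = 31.4%

31.4


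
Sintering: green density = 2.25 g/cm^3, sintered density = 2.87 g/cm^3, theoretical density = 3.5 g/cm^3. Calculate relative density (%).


Relative = 2.87 / 3.5 * 100 = 82.0%

82.0


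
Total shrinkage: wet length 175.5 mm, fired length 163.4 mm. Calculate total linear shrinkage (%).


TS = (175.5 - 163.4) / 175.5 * 100 = 6.89%

6.89


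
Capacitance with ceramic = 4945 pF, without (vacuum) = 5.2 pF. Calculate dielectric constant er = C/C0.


er = 4945 / 5.2 = 950.96

950.96


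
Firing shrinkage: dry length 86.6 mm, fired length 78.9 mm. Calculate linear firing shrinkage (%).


FS = (86.6 - 78.9) / 86.6 * 100 = 8.89%

8.89


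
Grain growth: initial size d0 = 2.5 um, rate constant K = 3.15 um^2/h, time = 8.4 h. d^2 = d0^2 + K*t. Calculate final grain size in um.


d^2 = 2.5^2 + 3.15*8.4 = 32.71
d = sqrt(32.71) = 5.72 um

5.72


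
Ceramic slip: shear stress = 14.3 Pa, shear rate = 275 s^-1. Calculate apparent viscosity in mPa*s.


eta = tau/gamma * 1000 = 14.3/275 * 1000 = 52.0 mPa*s

52.0


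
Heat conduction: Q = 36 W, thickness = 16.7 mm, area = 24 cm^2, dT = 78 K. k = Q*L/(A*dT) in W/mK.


k = 36*16.7/1000/(24/10000*78) = 3.21 W/mK

3.21


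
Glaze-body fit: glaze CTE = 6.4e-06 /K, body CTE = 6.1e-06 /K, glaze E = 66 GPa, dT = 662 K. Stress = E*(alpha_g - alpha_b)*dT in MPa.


Stress = 66*1000*(6.4e-06 - 6.1e-06)*662 = 13.1 MPa

13.1


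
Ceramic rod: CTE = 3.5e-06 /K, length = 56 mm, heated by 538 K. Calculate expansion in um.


dL = 3.5e-06 * 56 * 538 * 1000 = 105.448 um

105.448


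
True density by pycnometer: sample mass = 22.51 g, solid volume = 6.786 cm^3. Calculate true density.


TD = 22.51 / 6.786 = 3.317 g/cm^3

3.317


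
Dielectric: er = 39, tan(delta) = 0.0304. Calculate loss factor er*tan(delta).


Loss = 39 * 0.0304 = 1.186

1.186


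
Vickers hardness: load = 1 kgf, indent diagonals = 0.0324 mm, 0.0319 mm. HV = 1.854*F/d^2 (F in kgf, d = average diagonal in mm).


d_avg = (0.0324+0.0319)/2 = 0.03215 mm
HV = 1.854*1/0.03215^2 = 1794

1794


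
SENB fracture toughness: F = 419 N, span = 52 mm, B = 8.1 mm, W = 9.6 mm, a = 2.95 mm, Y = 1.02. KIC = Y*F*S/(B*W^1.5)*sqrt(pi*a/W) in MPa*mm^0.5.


KIC = 1.02*419*52/(8.1*9.6^1.5)*sqrt(pi*2.95/9.6) = 90.63

90.63


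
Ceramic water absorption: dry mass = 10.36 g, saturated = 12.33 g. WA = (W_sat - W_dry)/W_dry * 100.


WA = (12.33 - 10.36) / 10.36 * 100 = 19.02%

19.02


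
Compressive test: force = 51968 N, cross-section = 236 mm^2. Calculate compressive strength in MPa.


CS = 51968 / 236 = 220.2 MPa

220.2


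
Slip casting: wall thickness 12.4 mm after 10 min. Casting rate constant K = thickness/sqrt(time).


K = 12.4 / sqrt(10) = 12.4 / 3.1623 = 3.921 mm/min^0.5

3.921


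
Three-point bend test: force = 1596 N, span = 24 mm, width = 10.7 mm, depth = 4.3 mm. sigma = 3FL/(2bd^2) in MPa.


sigma = 3*1596*24/(2*10.7*4.3^2) = 290.4 MPa

290.4


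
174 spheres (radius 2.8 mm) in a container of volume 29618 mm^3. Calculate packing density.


V_sphere = 4/3*pi*2.8^3 = 91.9523 mm^3
Total V = 174*91.9523 = 15999.7002 mm^3
PD = 15999.7002 / 29618 = 0.54

0.54


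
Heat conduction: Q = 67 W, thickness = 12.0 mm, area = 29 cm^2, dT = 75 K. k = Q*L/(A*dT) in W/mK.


k = 67*12.0/1000/(29/10000*75) = 3.7 W/mK

3.7


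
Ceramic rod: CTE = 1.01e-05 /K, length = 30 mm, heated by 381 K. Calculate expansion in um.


dL = 1.01e-05 * 30 * 381 * 1000 = 115.443 um

115.443


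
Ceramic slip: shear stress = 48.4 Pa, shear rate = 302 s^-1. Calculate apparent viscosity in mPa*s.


eta = tau/gamma * 1000 = 48.4/302 * 1000 = 160.3 mPa*s

160.3


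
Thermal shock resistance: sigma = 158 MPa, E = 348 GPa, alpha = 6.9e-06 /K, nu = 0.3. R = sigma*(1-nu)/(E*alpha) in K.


R = 158*(1-0.3)/(348*1000*6.9e-06) = 46 K

46


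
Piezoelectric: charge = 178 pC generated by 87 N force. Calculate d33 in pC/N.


d33 = 178 / 87 = 2.0 pC/N

2.0


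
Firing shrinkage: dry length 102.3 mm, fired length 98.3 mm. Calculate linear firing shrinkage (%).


FS = (102.3 - 98.3) / 102.3 * 100 = 3.91%

3.91


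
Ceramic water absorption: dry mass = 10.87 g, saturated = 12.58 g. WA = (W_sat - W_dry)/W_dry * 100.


WA = (12.58 - 10.87) / 10.87 * 100 = 15.73%

15.73


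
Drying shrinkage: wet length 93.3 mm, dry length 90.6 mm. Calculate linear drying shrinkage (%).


DS = (93.3 - 90.6) / 93.3 * 100 = 2.89%

2.89


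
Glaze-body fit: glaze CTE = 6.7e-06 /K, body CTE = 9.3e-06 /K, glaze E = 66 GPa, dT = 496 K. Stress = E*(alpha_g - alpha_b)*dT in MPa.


Stress = 66*1000*(6.7e-06 - 9.3e-06)*496 = -85.1 MPa

-85.1


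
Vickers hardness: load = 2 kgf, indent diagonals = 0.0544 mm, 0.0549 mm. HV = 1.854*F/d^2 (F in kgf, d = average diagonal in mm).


d_avg = (0.0544+0.0549)/2 = 0.05465 mm
HV = 1.854*2/0.05465^2 = 1242

1242


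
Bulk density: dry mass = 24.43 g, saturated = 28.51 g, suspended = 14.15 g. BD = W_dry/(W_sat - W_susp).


BD = 24.43 / (28.51 - 14.15) = 24.43 / 14.36 = 1.701 g/cm^3

1.701


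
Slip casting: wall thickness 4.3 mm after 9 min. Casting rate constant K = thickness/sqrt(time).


K = 4.3 / sqrt(9) = 4.3 / 3.0 = 1.433 mm/min^0.5

1.433


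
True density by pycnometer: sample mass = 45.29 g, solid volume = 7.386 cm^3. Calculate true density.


TD = 45.29 / 7.386 = 6.132 g/cm^3

6.132


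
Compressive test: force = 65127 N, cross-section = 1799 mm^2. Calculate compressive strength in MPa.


CS = 65127 / 1799 = 36.2 MPa

36.2


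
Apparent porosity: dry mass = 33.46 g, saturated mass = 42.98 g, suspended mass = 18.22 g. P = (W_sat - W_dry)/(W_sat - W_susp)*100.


P = (42.98 - 33.46) / (42.98 - 18.22) * 100 = 9.52 / 24.76 * 100 = 38.4%

38.4


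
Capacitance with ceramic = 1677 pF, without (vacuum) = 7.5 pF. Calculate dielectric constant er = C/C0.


er = 1677 / 7.5 = 223.6

223.6


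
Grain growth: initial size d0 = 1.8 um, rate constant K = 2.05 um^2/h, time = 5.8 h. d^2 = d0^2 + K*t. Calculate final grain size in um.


d^2 = 1.8^2 + 2.05*5.8 = 15.13
d = sqrt(15.13) = 3.89 um

3.89


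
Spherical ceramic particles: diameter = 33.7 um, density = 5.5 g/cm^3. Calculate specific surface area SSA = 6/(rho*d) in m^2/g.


SSA = 6 / (5.5 * 33.7) = 0.032 m^2/g

0.032


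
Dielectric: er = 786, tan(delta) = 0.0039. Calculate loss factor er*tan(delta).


Loss = 786 * 0.0039 = 3.065

3.065


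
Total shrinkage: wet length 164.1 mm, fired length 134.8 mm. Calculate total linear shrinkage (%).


TS = (164.1 - 134.8) / 164.1 * 100 = 17.85%

17.85


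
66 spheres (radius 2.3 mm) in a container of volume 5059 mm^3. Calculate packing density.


V_sphere = 4/3*pi*2.3^3 = 50.965 mm^3
Total V = 66*50.965 = 3363.69 mm^3
PD = 3363.69 / 5059 = 0.665

0.665


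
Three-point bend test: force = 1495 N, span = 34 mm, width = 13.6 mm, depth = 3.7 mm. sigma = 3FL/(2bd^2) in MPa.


sigma = 3*1495*34/(2*13.6*3.7^2) = 409.5 MPa

409.5


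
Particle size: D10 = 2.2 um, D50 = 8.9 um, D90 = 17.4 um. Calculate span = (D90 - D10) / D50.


Span = (17.4 - 2.2) / 8.9 = 15.2 / 8.9 = 1.708

1.708


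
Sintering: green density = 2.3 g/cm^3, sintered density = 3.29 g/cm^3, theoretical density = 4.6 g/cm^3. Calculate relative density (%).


Relative = 3.29 / 4.6 * 100 = 71.5%

71.5


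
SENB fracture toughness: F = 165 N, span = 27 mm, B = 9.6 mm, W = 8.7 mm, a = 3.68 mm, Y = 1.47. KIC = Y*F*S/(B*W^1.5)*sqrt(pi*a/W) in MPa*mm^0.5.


KIC = 1.47*165*27/(9.6*8.7^1.5)*sqrt(pi*3.68/8.7) = 30.64

30.64


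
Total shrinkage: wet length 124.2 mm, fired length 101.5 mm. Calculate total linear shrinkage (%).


TS = (124.2 - 101.5) / 124.2 * 100 = 18.28%

18.28


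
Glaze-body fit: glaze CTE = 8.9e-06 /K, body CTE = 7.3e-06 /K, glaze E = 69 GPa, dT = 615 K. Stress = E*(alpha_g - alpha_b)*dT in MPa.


Stress = 69*1000*(8.9e-06 - 7.3e-06)*615 = 67.9 MPa

67.9


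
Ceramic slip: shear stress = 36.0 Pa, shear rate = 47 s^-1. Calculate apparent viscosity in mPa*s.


eta = tau/gamma * 1000 = 36.0/47 * 1000 = 766.0 mPa*s

766.0


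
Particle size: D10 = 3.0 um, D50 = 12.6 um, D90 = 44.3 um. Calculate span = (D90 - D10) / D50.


Span = (44.3 - 3.0) / 12.6 = 41.3 / 12.6 = 3.278

3.278


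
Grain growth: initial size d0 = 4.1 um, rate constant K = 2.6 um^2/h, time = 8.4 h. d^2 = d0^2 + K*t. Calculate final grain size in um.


d^2 = 4.1^2 + 2.6*8.4 = 38.65
d = sqrt(38.65) = 6.22 um

6.22


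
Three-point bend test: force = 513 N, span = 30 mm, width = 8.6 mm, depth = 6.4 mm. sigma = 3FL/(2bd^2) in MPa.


sigma = 3*513*30/(2*8.6*6.4^2) = 65.5 MPa

65.5


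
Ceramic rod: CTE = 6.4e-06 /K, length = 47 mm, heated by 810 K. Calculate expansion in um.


dL = 6.4e-06 * 47 * 810 * 1000 = 243.648 um

243.648


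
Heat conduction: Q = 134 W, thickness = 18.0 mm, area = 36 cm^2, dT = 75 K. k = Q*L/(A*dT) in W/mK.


k = 134*18.0/1000/(36/10000*75) = 8.93 W/mK

8.93


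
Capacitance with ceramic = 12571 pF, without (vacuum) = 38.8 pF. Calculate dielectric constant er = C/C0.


er = 12571 / 38.8 = 323.99

323.99


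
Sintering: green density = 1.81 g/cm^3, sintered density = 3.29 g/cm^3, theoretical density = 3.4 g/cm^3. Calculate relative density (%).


Relative = 3.29 / 3.4 * 100 = 96.8%

96.8


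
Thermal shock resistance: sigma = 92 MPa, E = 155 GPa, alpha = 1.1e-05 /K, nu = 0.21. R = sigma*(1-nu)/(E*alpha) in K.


R = 92*(1-0.21)/(155*1000*1.1e-05) = 43 K

43


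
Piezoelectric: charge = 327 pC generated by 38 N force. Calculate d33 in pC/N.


d33 = 327 / 38 = 8.6 pC/N

8.6


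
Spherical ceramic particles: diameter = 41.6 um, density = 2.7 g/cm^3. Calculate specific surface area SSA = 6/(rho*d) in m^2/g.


SSA = 6 / (2.7 * 41.6) = 0.053 m^2/g

0.053


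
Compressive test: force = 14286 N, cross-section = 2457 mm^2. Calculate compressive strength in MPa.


CS = 14286 / 2457 = 5.8 MPa

5.8


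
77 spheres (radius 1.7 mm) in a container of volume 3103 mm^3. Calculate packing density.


V_sphere = 4/3*pi*1.7^3 = 20.5795 mm^3
Total V = 77*20.5795 = 1584.6215 mm^3
PD = 1584.6215 / 3103 = 0.511

0.511
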